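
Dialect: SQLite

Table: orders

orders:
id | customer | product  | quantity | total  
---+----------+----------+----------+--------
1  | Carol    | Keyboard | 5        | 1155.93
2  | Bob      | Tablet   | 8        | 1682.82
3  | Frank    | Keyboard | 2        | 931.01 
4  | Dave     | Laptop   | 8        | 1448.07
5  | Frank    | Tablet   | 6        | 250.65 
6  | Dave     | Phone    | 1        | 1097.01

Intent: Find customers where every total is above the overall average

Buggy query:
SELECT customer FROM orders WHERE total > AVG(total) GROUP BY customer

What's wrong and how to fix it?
Bug: AVG() is an aggregate; it can't sit directly in WHERE

Fix: Compute the overall average in a scalar subquery and compare each group's MIN against it in HAVING

Corrected query:
SELECT customer FROM orders GROUP BY customer HAVING MIN(total) > (SELECT AVG(total) FROM orders)

Result:
customer
--------
Bob     
Carol   
Dave    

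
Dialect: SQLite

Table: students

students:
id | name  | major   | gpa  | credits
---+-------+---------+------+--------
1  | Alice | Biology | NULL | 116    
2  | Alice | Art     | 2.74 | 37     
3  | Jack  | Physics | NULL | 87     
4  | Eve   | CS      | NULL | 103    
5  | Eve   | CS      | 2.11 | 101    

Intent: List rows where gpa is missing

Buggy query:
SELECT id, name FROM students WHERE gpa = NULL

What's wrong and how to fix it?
Bug: '= NULL' is always unknown in SQL three-valued logic, so no rows match

Fix: Replace '= NULL' with 'IS NULL'

Corrected query:
SELECT id, name FROM students WHERE gpa IS NULL

Result:
id | name 
---+------
1  | Alice
3  | Jack 
4  | Eve  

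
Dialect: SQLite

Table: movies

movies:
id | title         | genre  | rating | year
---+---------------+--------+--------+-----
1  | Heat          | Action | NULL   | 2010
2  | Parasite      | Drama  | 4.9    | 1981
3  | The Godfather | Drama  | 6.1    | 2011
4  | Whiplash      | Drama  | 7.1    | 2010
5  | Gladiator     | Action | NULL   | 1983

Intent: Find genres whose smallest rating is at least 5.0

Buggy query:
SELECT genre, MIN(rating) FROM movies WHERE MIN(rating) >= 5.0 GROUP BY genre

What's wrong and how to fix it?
Bug: Aggregates like MIN are computed per group after WHERE runs

Fix: Replace WHERE with HAVING after the GROUP BY

Corrected query:
SELECT genre, MIN(rating) FROM movies GROUP BY genre HAVING MIN(rating) >= 5.0

Result:
(no rows)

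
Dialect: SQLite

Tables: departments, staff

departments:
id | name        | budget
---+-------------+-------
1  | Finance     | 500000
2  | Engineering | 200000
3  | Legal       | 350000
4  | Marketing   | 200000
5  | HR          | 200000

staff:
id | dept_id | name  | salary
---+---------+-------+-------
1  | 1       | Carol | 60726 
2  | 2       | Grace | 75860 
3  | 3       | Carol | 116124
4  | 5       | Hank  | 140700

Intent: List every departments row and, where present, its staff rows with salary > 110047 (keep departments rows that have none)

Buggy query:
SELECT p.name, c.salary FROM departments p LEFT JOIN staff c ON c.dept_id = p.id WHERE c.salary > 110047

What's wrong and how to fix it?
Bug: A WHERE condition on the right-hand table after LEFT JOIN drops unmatched parents

Fix: Put 'c.salary > 110047' in the JOIN's ON clause instead of WHERE

Corrected query:
SELECT p.name, c.salary FROM departments p LEFT JOIN staff c ON c.dept_id = p.id AND c.salary > 110047

Result:
name        | salary
------------+-------
Finance     | NULL  
Engineering | NULL  
Legal       | 116124
Marketing   | NULL  
HR          | 140700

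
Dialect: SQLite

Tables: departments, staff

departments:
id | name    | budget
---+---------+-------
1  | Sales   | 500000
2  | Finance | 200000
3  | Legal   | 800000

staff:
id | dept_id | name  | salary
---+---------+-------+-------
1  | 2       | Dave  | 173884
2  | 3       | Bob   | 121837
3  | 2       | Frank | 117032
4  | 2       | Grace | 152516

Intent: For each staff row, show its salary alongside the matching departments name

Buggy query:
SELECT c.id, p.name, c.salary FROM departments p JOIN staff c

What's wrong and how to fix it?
Bug: Missing join condition: each staff row is matched to all departments rows instead of just its own

Fix: Add ON c.dept_id = p.id to the JOIN

Corrected query:
SELECT c.id, p.name, c.salary FROM departments p JOIN staff c ON c.dept_id = p.id

Result:
id | name    | salary
---+---------+-------
1  | Finance | 173884
2  | Legal   | 121837
3  | Finance | 117032
4  | Finance | 152516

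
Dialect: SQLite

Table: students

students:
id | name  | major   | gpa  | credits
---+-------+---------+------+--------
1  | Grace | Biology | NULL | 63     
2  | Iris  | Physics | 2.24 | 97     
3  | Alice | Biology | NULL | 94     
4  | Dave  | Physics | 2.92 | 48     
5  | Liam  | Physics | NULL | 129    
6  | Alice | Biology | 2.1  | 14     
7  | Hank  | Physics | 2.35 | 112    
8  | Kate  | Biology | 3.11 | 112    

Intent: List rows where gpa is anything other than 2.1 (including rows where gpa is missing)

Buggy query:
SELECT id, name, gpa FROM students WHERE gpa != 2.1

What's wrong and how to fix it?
Bug: 'gpa != 2.1' is unknown when gpa is NULL, so NULL rows are silently excluded

Fix: Handle NULL separately with IS NULL alongside the inequality

Corrected query:
SELECT id, name, gpa FROM students WHERE gpa != 2.1 OR gpa IS NULL

Result:
id | name  | gpa 
---+-------+-----
1  | Grace | NULL
2  | Iris  | 2.24
3  | Alice | NULL
4  | Dave  | 2.92
5  | Liam  | NULL
7  | Hank  | 2.35
8  | Kate  | 3.11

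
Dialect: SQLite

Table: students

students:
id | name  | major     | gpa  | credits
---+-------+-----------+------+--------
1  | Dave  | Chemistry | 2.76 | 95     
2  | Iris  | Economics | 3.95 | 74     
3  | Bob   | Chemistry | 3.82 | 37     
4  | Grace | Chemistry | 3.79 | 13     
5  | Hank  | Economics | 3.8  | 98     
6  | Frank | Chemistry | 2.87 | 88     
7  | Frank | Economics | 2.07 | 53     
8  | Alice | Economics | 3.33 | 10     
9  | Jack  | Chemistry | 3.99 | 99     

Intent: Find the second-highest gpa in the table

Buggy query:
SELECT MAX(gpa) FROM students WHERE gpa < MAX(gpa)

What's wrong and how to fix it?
Bug: The inner MAX is an aggregate inside WHERE, which is not allowed

Fix: Compute the overall MAX in a subquery, then take MAX of rows below it

Corrected query:
SELECT MAX(gpa) FROM students WHERE gpa < (SELECT MAX(gpa) FROM students)

Result:
MAX(gpa)
--------
3.95    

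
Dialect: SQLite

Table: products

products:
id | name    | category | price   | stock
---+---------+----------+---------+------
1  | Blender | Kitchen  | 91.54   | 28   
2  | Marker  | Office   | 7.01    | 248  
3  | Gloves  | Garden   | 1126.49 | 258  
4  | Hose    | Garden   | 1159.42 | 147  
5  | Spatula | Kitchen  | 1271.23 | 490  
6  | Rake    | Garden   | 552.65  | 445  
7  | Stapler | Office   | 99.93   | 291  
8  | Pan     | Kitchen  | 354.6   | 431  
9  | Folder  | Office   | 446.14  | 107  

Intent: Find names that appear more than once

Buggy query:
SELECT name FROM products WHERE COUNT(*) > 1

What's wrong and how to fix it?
Bug: COUNT(*) is an aggregate and cannot be used in WHERE

Fix: Group first, then use HAVING for the count condition

Corrected query:
SELECT name FROM products GROUP BY name HAVING COUNT(*) > 1

Result:
(no rows)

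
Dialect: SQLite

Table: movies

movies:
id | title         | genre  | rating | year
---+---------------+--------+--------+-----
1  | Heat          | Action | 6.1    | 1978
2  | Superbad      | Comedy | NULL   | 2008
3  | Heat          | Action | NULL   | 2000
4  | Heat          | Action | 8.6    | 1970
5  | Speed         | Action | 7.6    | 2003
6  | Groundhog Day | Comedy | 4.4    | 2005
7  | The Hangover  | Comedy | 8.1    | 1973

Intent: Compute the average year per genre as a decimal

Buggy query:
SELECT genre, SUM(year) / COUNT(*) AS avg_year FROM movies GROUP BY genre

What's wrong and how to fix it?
Bug: Both operands are integers, so '/' performs integer division and truncates

Fix: Cast one side to REAL so the division keeps the fractional part

Corrected query:
SELECT genre, SUM(year) * 1.0 / COUNT(*) AS avg_year FROM movies GROUP BY genre

Result:
genre  | avg_year   
-------+------------
Action | 1987.75    
Comedy | 1995.333333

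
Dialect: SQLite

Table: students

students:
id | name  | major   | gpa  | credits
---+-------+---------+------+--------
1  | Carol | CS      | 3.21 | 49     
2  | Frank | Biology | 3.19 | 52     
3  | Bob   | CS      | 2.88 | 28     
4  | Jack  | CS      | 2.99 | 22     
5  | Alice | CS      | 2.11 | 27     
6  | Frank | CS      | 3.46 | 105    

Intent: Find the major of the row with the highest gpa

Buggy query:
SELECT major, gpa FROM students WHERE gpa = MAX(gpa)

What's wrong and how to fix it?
Bug: MAX(gpa) is an aggregate and cannot be used directly in WHERE

Fix: Wrap MAX in a scalar subquery so WHERE compares against a single value

Corrected query:
SELECT major, gpa FROM students WHERE gpa = (SELECT MAX(gpa) FROM students)

Result:
major | gpa 
------+-----
CS    | 3.46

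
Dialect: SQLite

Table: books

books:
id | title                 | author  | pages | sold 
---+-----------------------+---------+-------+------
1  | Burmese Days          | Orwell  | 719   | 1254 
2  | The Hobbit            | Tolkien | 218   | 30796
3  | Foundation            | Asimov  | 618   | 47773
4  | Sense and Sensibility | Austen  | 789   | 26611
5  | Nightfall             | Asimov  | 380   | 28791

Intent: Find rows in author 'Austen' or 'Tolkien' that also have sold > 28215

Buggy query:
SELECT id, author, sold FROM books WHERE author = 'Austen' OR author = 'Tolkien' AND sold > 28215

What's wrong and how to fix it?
Bug: AND binds tighter than OR, so this parses as author = 'Austen' OR (author = 'Tolkien' AND sold > 28215)

Fix: Add parentheses around the OR so the AND applies to both alternatives

Corrected query:
SELECT id, author, sold FROM books WHERE (author = 'Austen' OR author = 'Tolkien') AND sold > 28215

Result:
id | author  | sold 
---+---------+------
2  | Tolkien | 30796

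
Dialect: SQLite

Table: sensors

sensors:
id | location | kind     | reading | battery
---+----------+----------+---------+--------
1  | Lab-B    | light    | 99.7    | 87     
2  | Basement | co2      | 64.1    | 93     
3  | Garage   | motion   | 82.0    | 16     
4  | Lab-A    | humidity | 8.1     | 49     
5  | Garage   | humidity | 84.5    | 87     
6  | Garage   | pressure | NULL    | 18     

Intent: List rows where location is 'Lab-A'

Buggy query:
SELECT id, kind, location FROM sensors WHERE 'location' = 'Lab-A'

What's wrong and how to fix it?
Bug: 'location' in single quotes is a string literal, not the column; the comparison is literal-vs-literal and never true

Fix: Reference the column as location without single quotes

Corrected query:
SELECT id, kind, location FROM sensors WHERE location = 'Lab-A'

Result:
id | kind     | location
---+----------+---------
4  | humidity | Lab-A   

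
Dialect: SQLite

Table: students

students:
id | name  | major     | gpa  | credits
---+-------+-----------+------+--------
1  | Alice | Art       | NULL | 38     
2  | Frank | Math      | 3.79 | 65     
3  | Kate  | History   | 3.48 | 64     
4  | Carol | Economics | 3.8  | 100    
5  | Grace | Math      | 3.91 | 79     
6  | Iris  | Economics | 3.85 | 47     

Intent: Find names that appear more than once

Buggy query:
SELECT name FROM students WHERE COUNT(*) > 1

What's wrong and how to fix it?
Bug: COUNT(*) is an aggregate and cannot be used in WHERE

Fix: Group first, then use HAVING for the count condition

Corrected query:
SELECT name FROM students GROUP BY name HAVING COUNT(*) > 1

Result:
(no rows)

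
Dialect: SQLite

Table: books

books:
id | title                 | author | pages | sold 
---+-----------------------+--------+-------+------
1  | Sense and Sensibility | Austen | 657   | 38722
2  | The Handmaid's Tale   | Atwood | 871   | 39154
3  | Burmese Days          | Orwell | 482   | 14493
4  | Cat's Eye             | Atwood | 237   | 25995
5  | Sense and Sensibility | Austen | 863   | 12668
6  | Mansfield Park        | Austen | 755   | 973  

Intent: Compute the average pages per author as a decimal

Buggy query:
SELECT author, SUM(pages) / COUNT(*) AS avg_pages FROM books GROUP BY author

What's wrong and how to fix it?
Bug: SUM(pages) and COUNT(*) are both integers; the division truncates the fractional part

Fix: Multiply by 1.0 (or CAST to REAL) to force floating-point division

Corrected query:
SELECT author, SUM(pages) * 1.0 / COUNT(*) AS avg_pages FROM books GROUP BY author

Result:
author | avg_pages 
-------+-----------
Atwood | 554       
Austen | 758.333333
Orwell | 482       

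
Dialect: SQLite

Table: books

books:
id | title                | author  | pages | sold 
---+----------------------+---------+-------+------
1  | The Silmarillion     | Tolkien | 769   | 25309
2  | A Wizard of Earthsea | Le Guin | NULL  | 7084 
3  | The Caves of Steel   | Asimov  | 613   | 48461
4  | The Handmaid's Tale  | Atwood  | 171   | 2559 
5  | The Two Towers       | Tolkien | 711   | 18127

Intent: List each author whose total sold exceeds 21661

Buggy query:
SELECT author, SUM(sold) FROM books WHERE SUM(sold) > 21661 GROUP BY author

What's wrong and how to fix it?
Bug: Aggregate functions cannot appear in a WHERE clause

Fix: Use HAVING (which filters groups after aggregation) instead of WHERE

Corrected query:
SELECT author, SUM(sold) FROM books GROUP BY author HAVING SUM(sold) > 21661

Result:
author  | SUM(sold)
--------+----------
Asimov  | 48461    
Tolkien | 43436    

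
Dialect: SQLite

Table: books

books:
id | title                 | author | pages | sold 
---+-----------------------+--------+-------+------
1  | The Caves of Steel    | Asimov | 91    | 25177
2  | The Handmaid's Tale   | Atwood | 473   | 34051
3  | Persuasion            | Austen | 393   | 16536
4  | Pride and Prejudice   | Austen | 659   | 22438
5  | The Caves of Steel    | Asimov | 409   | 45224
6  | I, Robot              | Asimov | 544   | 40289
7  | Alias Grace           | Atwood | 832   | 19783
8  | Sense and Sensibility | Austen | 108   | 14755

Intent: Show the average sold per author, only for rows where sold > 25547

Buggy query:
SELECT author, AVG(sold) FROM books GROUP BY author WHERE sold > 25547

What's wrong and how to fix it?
Bug: Row-level WHERE must come before GROUP BY in the clause order

Fix: Place WHERE between FROM and GROUP BY

Corrected query:
SELECT author, AVG(sold) FROM books WHERE sold > 25547 GROUP BY author

Result:
author | AVG(sold)
-------+----------
Asimov | 42756.5  
Atwood | 34051    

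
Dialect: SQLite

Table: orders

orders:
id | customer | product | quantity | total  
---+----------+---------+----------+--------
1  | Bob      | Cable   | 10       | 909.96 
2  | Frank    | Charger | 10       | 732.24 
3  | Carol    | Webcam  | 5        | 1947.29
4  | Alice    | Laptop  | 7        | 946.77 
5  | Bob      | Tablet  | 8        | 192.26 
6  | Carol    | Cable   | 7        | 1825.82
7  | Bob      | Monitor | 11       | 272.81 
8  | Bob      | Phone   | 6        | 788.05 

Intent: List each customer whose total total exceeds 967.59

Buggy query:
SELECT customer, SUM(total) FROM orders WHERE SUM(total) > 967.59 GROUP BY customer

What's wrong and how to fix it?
Bug: Aggregate functions cannot appear in a WHERE clause

Fix: Move the aggregate condition to a HAVING clause

Corrected query:
SELECT customer, SUM(total) FROM orders GROUP BY customer HAVING SUM(total) > 967.59

Result:
customer | SUM(total)
---------+-----------
Bob      | 2163.08   
Carol    | 3773.11   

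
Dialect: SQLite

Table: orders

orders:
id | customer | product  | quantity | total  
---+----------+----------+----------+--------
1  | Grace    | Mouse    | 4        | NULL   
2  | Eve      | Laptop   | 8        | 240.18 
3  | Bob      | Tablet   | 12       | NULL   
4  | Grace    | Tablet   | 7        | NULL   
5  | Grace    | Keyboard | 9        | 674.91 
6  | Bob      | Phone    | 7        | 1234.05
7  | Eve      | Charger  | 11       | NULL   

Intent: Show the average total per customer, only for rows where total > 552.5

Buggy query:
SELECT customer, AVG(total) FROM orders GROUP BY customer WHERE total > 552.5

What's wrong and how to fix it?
Bug: WHERE cannot follow GROUP BY

Fix: Move the WHERE clause before GROUP BY

Corrected query:
SELECT customer, AVG(total) FROM orders WHERE total > 552.5 GROUP BY customer

Result:
customer | AVG(total)
---------+-----------
Bob      | 1234.05   
Grace    | 674.91    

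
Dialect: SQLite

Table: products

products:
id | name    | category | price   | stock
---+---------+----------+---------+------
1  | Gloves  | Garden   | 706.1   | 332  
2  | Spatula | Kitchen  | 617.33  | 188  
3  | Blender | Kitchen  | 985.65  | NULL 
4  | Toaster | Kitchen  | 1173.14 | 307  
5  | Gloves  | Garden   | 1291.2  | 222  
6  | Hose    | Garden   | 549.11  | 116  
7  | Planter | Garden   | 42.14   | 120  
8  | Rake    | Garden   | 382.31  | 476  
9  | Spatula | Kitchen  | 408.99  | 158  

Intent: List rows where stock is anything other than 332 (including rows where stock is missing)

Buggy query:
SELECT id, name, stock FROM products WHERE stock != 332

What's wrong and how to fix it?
Bug: Inequality against NULL is unknown, not true; rows with NULL are dropped

Fix: Add an explicit OR stock IS NULL to include the missing-value rows

Corrected query:
SELECT id, name, stock FROM products WHERE stock != 332 OR stock IS NULL

Result:
id | name    | stock
---+---------+------
2  | Spatula | 188  
3  | Blender | NULL 
4  | Toaster | 307  
5  | Gloves  | 222  
6  | Hose    | 116  
7  | Planter | 120  
8  | Rake    | 476  
9  | Spatula | 158  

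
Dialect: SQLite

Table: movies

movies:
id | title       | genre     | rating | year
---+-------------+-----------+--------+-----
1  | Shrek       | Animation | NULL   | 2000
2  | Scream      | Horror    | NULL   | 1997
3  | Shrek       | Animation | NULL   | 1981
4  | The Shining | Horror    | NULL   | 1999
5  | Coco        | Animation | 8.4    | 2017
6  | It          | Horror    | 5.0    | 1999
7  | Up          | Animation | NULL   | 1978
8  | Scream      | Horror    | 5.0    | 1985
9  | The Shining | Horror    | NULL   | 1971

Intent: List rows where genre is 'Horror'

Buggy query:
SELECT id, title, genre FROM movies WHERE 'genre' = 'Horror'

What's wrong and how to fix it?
Bug: Single quotes denote string literals in SQL; the column name is being compared as a constant string

Fix: Reference the column as genre without single quotes

Corrected query:
SELECT id, title, genre FROM movies WHERE genre = 'Horror'

Result:
id | title       | genre 
---+-------------+-------
2  | Scream      | Horror
4  | The Shining | Horror
6  | It          | Horror
8  | Scream      | Horror
9  | The Shining | Horror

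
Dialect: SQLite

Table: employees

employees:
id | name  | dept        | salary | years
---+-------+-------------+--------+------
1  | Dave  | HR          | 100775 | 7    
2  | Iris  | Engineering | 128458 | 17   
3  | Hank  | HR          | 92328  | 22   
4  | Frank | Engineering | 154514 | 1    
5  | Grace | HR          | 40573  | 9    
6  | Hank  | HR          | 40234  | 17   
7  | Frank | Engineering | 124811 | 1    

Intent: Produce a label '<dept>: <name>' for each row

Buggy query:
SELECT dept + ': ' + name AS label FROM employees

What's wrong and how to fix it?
Bug: '+' is numeric addition; on text columns SQLite converts them to 0 instead of concatenating

Fix: Replace + with || to concatenate text

Corrected query:
SELECT dept || ': ' || name AS label FROM employees

Result:
label             
------------------
HR: Dave          
Engineering: Iris 
HR: Hank          
Engineering: Frank
HR: Grace         
HR: Hank          
Engineering: Frank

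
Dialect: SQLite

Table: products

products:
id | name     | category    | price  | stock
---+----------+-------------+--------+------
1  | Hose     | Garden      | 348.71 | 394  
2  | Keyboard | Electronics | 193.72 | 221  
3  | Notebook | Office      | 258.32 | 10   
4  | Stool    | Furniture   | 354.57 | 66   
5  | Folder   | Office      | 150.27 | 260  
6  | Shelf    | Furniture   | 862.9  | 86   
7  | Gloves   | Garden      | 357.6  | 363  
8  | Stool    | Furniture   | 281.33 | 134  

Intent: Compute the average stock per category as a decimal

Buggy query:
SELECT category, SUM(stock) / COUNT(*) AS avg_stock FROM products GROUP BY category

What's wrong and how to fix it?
Bug: SUM(stock) and COUNT(*) are both integers; the division truncates the fractional part

Fix: Multiply by 1.0 (or CAST to REAL) to force floating-point division

Corrected query:
SELECT category, SUM(stock) * 1.0 / COUNT(*) AS avg_stock FROM products GROUP BY category

Result:
category    | avg_stock
------------+----------
Electronics | 221      
Furniture   | 95.333333
Garden      | 378.5    
Office      | 135      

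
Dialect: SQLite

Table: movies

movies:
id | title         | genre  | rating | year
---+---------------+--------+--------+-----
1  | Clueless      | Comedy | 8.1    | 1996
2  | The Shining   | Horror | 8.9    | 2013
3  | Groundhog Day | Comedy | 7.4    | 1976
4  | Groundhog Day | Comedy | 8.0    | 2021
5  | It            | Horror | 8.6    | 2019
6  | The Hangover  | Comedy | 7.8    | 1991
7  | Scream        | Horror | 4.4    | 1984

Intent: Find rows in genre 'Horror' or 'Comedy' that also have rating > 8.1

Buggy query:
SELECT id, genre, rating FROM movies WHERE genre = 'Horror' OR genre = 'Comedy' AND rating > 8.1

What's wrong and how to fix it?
Bug: Without parentheses, AND is evaluated before OR, so the rating filter only applies to the 'Comedy' branch

Fix: Add parentheses around the OR so the AND applies to both alternatives

Corrected query:
SELECT id, genre, rating FROM movies WHERE (genre = 'Horror' OR genre = 'Comedy') AND rating > 8.1

Result:
id | genre  | rating
---+--------+-------
2  | Horror | 8.9   
5  | Horror | 8.6   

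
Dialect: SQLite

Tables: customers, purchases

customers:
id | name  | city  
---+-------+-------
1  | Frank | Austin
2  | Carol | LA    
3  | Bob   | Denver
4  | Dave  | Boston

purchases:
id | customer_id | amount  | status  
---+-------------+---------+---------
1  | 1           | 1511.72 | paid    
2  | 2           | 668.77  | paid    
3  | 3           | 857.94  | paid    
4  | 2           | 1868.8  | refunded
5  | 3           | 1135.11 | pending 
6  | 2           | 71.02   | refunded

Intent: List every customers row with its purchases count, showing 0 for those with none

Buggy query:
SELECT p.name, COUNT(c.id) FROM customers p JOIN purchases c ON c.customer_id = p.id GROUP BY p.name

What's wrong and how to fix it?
Bug: INNER JOIN drops customers rows that have no matching purchases rows

Fix: Use LEFT JOIN so parents without children still appear (COUNT(c.id) gives 0)

Corrected query:
SELECT p.name, COUNT(c.id) FROM customers p LEFT JOIN purchases c ON c.customer_id = p.id GROUP BY p.name

Result:
name  | COUNT(c.id)
------+------------
Bob   | 2          
Carol | 3          
Dave  | 0          
Frank | 1          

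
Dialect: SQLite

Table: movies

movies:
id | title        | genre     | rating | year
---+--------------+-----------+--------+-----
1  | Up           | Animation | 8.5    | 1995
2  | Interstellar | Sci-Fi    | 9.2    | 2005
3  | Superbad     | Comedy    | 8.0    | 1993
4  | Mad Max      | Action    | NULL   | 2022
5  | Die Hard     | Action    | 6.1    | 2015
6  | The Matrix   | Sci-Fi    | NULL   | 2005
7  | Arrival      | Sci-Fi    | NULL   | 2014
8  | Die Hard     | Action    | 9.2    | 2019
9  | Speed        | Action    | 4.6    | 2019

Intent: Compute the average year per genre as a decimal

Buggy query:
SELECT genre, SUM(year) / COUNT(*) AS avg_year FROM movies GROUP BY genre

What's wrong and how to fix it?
Bug: Both operands are integers, so '/' performs integer division and truncates

Fix: Cast one side to REAL so the division keeps the fractional part

Corrected query:
SELECT genre, SUM(year) * 1.0 / COUNT(*) AS avg_year FROM movies GROUP BY genre

Result:
genre     | avg_year
----------+---------
Action    | 2018.75 
Animation | 1995    
Comedy    | 1993    
Sci-Fi    | 2008    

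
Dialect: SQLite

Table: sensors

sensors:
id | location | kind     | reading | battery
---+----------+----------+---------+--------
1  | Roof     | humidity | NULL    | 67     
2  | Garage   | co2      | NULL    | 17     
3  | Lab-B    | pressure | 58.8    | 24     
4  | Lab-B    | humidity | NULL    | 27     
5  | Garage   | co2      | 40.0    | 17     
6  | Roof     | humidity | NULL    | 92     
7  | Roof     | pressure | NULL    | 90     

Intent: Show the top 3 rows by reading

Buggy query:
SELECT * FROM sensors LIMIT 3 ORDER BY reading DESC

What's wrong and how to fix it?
Bug: LIMIT must come after ORDER BY

Fix: Swap the clauses: ORDER BY first, then LIMIT

Corrected query:
SELECT * FROM sensors ORDER BY reading DESC LIMIT 3

Result:
id | location | kind     | reading | battery
---+----------+----------+---------+--------
3  | Lab-B    | pressure | 58.8    | 24     
5  | Garage   | co2      | 40      | 17     
1  | Roof     | humidity | NULL    | 67     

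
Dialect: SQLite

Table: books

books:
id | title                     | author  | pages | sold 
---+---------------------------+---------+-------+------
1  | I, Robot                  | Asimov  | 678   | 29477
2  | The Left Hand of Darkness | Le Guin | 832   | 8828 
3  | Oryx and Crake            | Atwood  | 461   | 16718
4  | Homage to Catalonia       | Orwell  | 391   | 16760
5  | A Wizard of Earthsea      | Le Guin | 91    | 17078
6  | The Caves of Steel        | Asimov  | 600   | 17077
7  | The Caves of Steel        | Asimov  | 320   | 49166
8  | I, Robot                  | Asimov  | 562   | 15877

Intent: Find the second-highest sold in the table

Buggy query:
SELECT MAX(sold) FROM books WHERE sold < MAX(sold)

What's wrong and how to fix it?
Bug: The inner MAX is an aggregate inside WHERE, which is not allowed

Fix: Put the inner MAX in a scalar subquery

Corrected query:
SELECT MAX(sold) FROM books WHERE sold < (SELECT MAX(sold) FROM books)

Result:
MAX(sold)
---------
29477    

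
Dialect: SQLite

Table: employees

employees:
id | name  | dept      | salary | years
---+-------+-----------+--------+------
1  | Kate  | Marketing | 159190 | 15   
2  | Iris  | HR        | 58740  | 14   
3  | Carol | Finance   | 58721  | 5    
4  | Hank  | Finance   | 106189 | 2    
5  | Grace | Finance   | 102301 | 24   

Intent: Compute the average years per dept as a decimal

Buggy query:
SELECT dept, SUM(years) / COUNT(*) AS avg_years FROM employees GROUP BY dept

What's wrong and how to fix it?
Bug: Both operands are integers, so '/' performs integer division and truncates

Fix: Cast one side to REAL so the division keeps the fractional part

Corrected query:
SELECT dept, SUM(years) * 1.0 / COUNT(*) AS avg_years FROM employees GROUP BY dept

Result:
dept      | avg_years
----------+----------
Finance   | 10.333333
HR        | 14       
Marketing | 15       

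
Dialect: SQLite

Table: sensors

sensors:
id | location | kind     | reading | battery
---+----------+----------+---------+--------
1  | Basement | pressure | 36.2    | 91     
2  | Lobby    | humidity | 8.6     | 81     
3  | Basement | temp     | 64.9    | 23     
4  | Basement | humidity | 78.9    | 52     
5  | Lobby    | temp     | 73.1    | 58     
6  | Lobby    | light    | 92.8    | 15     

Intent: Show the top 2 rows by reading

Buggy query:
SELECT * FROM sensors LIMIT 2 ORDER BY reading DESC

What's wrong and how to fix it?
Bug: ORDER BY cannot follow LIMIT; LIMIT is the final clause

Fix: Swap the clauses: ORDER BY first, then LIMIT

Corrected query:
SELECT * FROM sensors ORDER BY reading DESC LIMIT 2

Result:
id | location | kind     | reading | battery
---+----------+----------+---------+--------
6  | Lobby    | light    | 92.8    | 15     
4  | Basement | humidity | 78.9    | 52     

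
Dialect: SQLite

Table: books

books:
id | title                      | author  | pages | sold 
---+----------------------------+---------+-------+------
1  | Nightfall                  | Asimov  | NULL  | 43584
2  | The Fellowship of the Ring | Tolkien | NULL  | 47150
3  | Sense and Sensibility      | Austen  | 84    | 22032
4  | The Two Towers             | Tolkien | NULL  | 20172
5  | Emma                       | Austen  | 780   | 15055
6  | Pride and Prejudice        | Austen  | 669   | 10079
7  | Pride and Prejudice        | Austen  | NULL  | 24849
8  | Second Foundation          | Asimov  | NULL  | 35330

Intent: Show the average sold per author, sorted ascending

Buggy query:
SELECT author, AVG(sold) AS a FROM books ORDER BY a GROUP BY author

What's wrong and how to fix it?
Bug: ORDER BY appears before GROUP BY; SQL clause order requires GROUP BY first

Fix: Move ORDER BY to the end, after GROUP BY

Corrected query:
SELECT author, AVG(sold) AS a FROM books GROUP BY author ORDER BY a

Result:
author  | a       
--------+---------
Austen  | 18003.75
Tolkien | 33661   
Asimov  | 39457   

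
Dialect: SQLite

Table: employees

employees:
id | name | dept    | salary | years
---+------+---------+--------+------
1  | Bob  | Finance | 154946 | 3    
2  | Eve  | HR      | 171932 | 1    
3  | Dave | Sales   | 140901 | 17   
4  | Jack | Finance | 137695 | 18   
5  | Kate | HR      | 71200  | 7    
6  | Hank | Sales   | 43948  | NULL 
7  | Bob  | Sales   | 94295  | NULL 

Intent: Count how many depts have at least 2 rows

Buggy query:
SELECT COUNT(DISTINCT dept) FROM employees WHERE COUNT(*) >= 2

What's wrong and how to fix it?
Bug: COUNT(*) cannot appear in WHERE; the per-group count doesn't exist yet

Fix: Group first with HAVING COUNT(*) >= 2, then COUNT the resulting groups

Corrected query:
SELECT COUNT(*) FROM (SELECT dept FROM employees GROUP BY dept HAVING COUNT(*) >= 2)

Result:
COUNT(*)
--------
3       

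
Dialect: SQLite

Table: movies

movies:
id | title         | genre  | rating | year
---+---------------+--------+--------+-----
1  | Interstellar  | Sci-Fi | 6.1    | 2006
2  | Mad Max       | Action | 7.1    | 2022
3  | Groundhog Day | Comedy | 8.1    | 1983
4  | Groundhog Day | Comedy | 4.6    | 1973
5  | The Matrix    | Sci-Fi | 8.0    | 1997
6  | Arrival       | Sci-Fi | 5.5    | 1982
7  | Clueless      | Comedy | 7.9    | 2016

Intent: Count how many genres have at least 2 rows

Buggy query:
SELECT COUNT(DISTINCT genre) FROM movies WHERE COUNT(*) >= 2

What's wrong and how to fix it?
Bug: COUNT(*) cannot appear in WHERE; the per-group count doesn't exist yet

Fix: Use a subquery that GROUPs and filters with HAVING, then count its rows

Corrected query:
SELECT COUNT(*) FROM (SELECT genre FROM movies GROUP BY genre HAVING COUNT(*) >= 2)

Result:
COUNT(*)
--------
2       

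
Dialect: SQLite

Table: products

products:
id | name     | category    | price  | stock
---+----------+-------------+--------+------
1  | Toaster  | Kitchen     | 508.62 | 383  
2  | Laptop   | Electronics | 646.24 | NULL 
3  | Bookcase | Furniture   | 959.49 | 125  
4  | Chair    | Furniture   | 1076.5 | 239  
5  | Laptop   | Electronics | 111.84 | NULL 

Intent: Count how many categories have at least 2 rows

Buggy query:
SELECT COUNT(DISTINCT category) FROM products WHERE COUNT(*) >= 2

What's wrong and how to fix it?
Bug: WHERE filters individual rows, not groups, so a group-level COUNT is invalid there

Fix: Group first with HAVING COUNT(*) >= 2, then COUNT the resulting groups

Corrected query:
SELECT COUNT(*) FROM (SELECT category FROM products GROUP BY category HAVING COUNT(*) >= 2)

Result:
COUNT(*)
--------
2       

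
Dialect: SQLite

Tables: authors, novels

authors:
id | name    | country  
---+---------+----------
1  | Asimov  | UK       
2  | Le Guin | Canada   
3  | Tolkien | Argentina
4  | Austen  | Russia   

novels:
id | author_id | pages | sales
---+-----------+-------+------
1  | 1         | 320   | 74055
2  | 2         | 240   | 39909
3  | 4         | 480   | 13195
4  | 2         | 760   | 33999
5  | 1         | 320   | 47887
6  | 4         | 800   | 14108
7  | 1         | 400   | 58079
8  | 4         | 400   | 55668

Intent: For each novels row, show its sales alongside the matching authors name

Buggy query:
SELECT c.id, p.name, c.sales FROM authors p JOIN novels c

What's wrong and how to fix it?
Bug: JOIN with no ON clause produces a cartesian product; every novels row pairs with every authors row

Fix: Add ON c.author_id = p.id to the JOIN

Corrected query:
SELECT c.id, p.name, c.sales FROM authors p JOIN novels c ON c.author_id = p.id

Result:
id | name    | sales
---+---------+------
1  | Asimov  | 74055
2  | Le Guin | 39909
3  | Austen  | 13195
4  | Le Guin | 33999
5  | Asimov  | 47887
6  | Austen  | 14108
7  | Asimov  | 58079
8  | Austen  | 55668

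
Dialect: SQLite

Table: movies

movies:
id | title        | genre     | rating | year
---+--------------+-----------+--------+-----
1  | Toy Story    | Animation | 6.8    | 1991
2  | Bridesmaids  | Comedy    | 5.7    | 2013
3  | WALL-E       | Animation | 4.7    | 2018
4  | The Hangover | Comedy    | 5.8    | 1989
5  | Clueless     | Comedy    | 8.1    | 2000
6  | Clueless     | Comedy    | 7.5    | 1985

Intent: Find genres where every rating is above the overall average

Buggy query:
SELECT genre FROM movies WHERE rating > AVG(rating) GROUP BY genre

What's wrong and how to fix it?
Bug: WHERE evaluates per row before aggregation, so AVG() is unavailable

Fix: Use a subquery for AVG and a HAVING MIN(...) filter so the condition holds for every row in the group

Corrected query:
SELECT genre FROM movies GROUP BY genre HAVING MIN(rating) > (SELECT AVG(rating) FROM movies)

Result:
(no rows)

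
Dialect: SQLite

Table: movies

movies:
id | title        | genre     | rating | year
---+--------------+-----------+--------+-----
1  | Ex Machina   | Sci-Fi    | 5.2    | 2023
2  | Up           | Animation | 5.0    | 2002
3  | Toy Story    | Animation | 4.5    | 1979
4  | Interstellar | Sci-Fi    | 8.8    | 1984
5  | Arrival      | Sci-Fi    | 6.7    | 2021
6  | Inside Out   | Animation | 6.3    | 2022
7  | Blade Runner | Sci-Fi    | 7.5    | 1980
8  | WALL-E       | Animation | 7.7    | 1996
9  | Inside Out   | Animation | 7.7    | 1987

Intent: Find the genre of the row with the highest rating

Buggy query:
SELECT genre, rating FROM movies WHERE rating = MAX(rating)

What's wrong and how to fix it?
Bug: WHERE is evaluated per row; an aggregate over the whole table isn't defined there

Fix: Wrap MAX in a scalar subquery so WHERE compares against a single value

Corrected query:
SELECT genre, rating FROM movies WHERE rating = (SELECT MAX(rating) FROM movies)

Result:
genre  | rating
-------+-------
Sci-Fi | 8.8   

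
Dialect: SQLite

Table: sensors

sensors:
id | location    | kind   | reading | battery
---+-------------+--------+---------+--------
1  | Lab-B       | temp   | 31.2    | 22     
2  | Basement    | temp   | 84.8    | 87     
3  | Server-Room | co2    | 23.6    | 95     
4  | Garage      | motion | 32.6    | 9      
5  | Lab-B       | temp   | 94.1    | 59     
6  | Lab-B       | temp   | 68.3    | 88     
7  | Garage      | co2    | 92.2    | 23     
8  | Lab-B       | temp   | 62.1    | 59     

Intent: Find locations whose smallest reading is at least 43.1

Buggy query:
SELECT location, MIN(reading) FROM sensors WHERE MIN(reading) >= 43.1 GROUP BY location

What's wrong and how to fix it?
Bug: MIN() in WHERE is a misuse of aggregate

Fix: Replace WHERE with HAVING after the GROUP BY

Corrected query:
SELECT location, MIN(reading) FROM sensors GROUP BY location HAVING MIN(reading) >= 43.1

Result:
location | MIN(reading)
---------+-------------
Basement | 84.8        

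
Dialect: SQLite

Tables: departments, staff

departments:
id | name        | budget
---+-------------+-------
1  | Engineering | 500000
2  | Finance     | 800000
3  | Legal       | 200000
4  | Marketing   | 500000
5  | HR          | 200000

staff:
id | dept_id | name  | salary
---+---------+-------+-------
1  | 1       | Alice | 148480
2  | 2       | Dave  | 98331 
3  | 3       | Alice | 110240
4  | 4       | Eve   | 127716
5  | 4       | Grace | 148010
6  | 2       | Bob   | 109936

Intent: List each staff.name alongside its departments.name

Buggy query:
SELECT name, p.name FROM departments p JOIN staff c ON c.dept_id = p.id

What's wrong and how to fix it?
Bug: Both tables have a 'name' column; the unqualified reference is ambiguous

Fix: Prefix ambiguous columns with the table alias

Corrected query:
SELECT c.name, p.name FROM departments p JOIN staff c ON c.dept_id = p.id

Result:
name  | name       
------+------------
Alice | Engineering
Dave  | Finance    
Alice | Legal      
Eve   | Marketing  
Grace | Marketing  
Bob   | Finance    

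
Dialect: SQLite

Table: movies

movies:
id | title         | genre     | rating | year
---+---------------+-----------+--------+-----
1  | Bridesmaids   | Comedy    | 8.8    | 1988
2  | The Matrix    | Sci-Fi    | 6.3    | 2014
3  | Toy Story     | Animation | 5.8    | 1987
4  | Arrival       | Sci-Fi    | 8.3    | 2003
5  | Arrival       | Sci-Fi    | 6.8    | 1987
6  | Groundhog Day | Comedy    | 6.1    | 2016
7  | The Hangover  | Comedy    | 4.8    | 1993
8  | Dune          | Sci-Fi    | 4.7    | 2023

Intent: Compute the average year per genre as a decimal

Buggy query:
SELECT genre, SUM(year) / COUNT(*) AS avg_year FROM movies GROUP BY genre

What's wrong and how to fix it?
Bug: SUM(year) and COUNT(*) are both integers; the division truncates the fractional part

Fix: Cast one side to REAL so the division keeps the fractional part

Corrected query:
SELECT genre, SUM(year) * 1.0 / COUNT(*) AS avg_year FROM movies GROUP BY genre

Result:
genre     | avg_year
----------+---------
Animation | 1987    
Comedy    | 1999    
Sci-Fi    | 2006.75 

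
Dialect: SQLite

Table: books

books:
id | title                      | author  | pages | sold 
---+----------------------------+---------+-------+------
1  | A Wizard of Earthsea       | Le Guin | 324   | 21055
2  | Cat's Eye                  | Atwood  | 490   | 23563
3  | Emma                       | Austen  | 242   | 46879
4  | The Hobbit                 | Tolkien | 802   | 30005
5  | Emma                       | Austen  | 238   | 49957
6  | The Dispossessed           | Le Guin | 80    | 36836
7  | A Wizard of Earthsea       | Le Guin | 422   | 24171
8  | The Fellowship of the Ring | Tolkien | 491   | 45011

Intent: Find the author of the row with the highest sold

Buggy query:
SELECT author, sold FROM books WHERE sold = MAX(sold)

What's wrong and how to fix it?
Bug: MAX(sold) is an aggregate and cannot be used directly in WHERE

Fix: Use a subquery: WHERE sold = (SELECT MAX(sold) FROM books)

Corrected query:
SELECT author, sold FROM books WHERE sold = (SELECT MAX(sold) FROM books)

Result:
author | sold 
-------+------
Austen | 49957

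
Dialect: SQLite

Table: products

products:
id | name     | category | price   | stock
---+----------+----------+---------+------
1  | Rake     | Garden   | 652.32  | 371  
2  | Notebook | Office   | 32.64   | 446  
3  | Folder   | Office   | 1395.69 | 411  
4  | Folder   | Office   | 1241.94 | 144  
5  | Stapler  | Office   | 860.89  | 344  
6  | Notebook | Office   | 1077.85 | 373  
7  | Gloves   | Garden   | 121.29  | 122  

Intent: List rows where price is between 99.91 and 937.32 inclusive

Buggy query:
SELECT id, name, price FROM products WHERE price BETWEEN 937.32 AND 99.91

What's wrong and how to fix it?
Bug: BETWEEN expects the lower bound first; with 937.32 AND 99.91 the range is empty

Fix: Swap the bounds so the smaller value comes first

Corrected query:
SELECT id, name, price FROM products WHERE price BETWEEN 99.91 AND 937.32

Result:
id | name    | price 
---+---------+-------
1  | Rake    | 652.32
5  | Stapler | 860.89
7  | Gloves  | 121.29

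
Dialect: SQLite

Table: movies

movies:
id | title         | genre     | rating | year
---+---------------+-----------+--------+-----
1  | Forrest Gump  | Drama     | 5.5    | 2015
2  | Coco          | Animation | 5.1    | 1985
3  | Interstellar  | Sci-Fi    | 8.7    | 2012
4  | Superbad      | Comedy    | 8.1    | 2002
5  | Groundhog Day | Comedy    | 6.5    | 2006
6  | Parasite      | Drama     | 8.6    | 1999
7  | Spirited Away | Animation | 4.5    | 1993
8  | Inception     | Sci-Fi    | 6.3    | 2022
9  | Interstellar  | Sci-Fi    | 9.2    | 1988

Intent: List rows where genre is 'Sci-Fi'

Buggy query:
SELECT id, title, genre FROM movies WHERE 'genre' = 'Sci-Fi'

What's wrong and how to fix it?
Bug: 'genre' in single quotes is a string literal, not the column; the comparison is literal-vs-literal and never true

Fix: Remove the quotes around the column name (or use double quotes for an identifier)

Corrected query:
SELECT id, title, genre FROM movies WHERE genre = 'Sci-Fi'

Result:
id | title        | genre 
---+--------------+-------
3  | Interstellar | Sci-Fi
8  | Inception    | Sci-Fi
9  | Interstellar | Sci-Fi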